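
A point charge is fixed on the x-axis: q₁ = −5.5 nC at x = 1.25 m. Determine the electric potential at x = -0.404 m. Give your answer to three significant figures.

-29.9 V

Electric potential is a scalar, so the contributions from each charge add algebraically: V = Σ kqᵢ/rᵢ.
V = k[(-5.50×10⁻⁹)/(1.65)] = -29.9 V.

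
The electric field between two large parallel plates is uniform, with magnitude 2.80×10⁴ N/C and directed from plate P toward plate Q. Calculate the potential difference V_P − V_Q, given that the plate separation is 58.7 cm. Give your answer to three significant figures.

1.64×10⁴ V

In a uniform field, potential decreases in the direction of E: ΔV = −E·d for a displacement d parallel to E.
Going from Q to P is a displacement of 58.7 cm opposite to the field, so V_P − V_Q = +Ed = 1.64×10⁴ V.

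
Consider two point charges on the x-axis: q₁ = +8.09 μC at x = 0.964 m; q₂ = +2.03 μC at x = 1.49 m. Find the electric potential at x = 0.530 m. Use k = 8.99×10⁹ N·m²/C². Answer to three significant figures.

The total potential is the scalar sum of each charge's contribution, V = Σ kqᵢ/rᵢ.
Distances from the field point to each charge: r₁ = 0.434 m, r₂ = 0.960 m.
V = k[(8.09×10⁻⁶)/(0.434) + (2.03×10⁻⁶)/(0.960)] = 1.87×10⁵ V.

1.87×10⁵ V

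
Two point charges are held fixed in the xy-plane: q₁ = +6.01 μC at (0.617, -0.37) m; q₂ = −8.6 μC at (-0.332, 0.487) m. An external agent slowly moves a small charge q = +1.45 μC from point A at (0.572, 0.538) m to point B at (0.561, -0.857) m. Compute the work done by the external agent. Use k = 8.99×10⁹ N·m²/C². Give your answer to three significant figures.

For quasistatic motion the external work equals the change in potential energy: W_ext = qΔV = q(V_B − V_A).
At A: distances to the source charges are 0.909 m, 0.905 m; V_A = Σ kqᵢ/rᵢ = -2.60×10⁴ V.
At B: distances to the source charges are 0.490 m, 1.61 m; V_B = Σ kqᵢ/rᵢ = 6.23×10⁴ V.
ΔV = V_B − V_A = 8.83×10⁴ V.
W_ext = qΔV = (1.45×10⁻⁶ C)(8.83×10⁴ V) = 0.128 J.

0.128 J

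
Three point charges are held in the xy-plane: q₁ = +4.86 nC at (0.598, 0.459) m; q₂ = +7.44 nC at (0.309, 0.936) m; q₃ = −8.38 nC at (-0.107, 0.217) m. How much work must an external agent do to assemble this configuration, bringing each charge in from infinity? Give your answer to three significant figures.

-5.83×10⁻⁷ J

The work to assemble the configuration equals its total potential energy, U = Σ kqᵢqⱼ/rᵢⱼ over all pairs.
Pair separations: r₁₂ = 0.558 m, r₁₃ = 0.745 m, r₂₃ = 0.831 m.
U = (5.83×10⁻⁷) + (-4.91×10⁻⁷) + (-6.75×10⁻⁷) = -5.83×10⁻⁷ J.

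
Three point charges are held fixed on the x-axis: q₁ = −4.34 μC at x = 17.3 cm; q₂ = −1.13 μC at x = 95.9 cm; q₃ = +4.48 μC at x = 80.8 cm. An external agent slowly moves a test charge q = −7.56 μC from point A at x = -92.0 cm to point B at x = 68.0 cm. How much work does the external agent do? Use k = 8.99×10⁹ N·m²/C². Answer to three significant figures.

-1.66 J

For quasistatic motion the external work equals the change in potential energy: W_ext = qΔV = q(V_B − V_A).
At A: distances to the source charges are 1.09 m, 1.88 m, 1.73 m; V_A = Σ kqᵢ/rᵢ = -1.78×10⁴ V.
At B: distances to the source charges are 0.507 m, 0.279 m, 0.128 m; V_B = Σ kqᵢ/rᵢ = 2.01×10⁵ V.
ΔV = V_B − V_A = 2.19×10⁵ V.
W_ext = qΔV = (-7.56×10⁻⁶ C)(2.19×10⁵ V) = -1.66 J.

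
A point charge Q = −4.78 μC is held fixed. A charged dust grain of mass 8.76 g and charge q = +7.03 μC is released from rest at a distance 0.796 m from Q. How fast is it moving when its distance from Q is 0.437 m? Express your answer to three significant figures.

Only the electrostatic force acts, so mechanical energy is conserved: ½mv² = U₁ − U₂ = kQq(1/r₁ − 1/r₂).
U₁ − U₂ = (8.99×10⁹ N·m²/C²)(-4.78×10⁻⁶ C)(7.03×10⁻⁶ C)(1/0.796 − 1/0.437) = 0.312 J.
v = √(2·0.312/8.76×10⁻³) = 8.44 m/s.

8.44 m/s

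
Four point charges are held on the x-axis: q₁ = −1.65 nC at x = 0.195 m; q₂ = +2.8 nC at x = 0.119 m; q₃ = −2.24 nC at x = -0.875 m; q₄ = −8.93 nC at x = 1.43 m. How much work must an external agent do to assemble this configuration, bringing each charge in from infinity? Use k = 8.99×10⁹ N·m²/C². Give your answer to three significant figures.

-5.58×10⁻⁷ J

The work to assemble the configuration equals its total potential energy, U = Σ kqᵢqⱼ/rᵢⱼ over all pairs.
Pair separations: r₁₂ = 0.0760 m, r₁₃ = 1.07 m, r₁₄ = 1.23 m, r₂₃ = 0.994 m, r₂₄ = 1.31 m, r₃₄ = 2.30 m.
Summing all 6 pair terms gives U = -5.58×10⁻⁷ J.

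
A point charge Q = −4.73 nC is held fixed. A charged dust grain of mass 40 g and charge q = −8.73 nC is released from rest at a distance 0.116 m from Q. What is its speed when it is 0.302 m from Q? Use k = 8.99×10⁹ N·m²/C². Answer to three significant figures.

9.93×10⁻³ m/s

Only the electrostatic force acts, so mechanical energy is conserved: ½mv² = U₁ − U₂ = kQq(1/r₁ − 1/r₂).
U₁ − U₂ = (8.99×10⁹ N·m²/C²)(-4.73×10⁻⁹ C)(-8.73×10⁻⁹ C)(1/0.116 − 1/0.302) = 1.97×10⁻⁶ J.
v = √(2·1.97×10⁻⁶/0.0400) = 9.93×10⁻³ m/s.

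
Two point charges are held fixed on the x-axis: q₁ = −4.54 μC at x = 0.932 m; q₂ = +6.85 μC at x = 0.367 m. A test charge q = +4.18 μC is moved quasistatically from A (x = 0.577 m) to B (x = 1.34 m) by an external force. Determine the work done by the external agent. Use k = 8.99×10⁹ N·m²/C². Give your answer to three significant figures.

-0.899 J

For quasistatic motion the external work equals the change in potential energy: W_ext = qΔV = q(V_B − V_A).
At A: distances to the source charges are 0.355 m, 0.210 m; V_A = Σ kqᵢ/rᵢ = 1.78×10⁵ V.
At B: distances to the source charges are 0.408 m, 0.973 m; V_B = Σ kqᵢ/rᵢ = -3.67×10⁴ V.
ΔV = V_B − V_A = -2.15×10⁵ V.
W_ext = qΔV = (4.18×10⁻⁶ C)(-2.15×10⁵ V) = -0.899 J.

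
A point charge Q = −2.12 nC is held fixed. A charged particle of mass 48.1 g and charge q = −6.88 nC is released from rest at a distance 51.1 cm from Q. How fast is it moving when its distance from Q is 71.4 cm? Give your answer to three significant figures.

1.74×10⁻³ m/s

Only the electrostatic force acts, so mechanical energy is conserved: ½mv² = U₁ − U₂ = kQq(1/r₁ − 1/r₂).
U₁ − U₂ = (8.99×10⁹ N·m²/C²)(-2.12×10⁻⁹ C)(-6.88×10⁻⁹ C)(1/0.511 − 1/0.714) = 7.30×10⁻⁸ J.
v = √(2·7.30×10⁻⁸/0.0481) = 1.74×10⁻³ m/s.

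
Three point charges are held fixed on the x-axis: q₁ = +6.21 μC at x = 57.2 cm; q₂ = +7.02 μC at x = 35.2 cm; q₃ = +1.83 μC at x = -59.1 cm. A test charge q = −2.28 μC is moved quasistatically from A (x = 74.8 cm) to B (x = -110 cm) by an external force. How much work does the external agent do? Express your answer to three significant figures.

For quasistatic motion the external work equals the change in potential energy: W_ext = qΔV = q(V_B − V_A).
At A: distances to the source charges are 0.176 m, 0.396 m, 1.34 m; V_A = Σ kqᵢ/rᵢ = 4.89×10⁵ V.
At B: distances to the source charges are 1.67 m, 1.45 m, 0.509 m; V_B = Σ kqᵢ/rᵢ = 1.09×10⁵ V.
ΔV = V_B − V_A = -3.80×10⁵ V.
W_ext = qΔV = (-2.28×10⁻⁶ C)(-3.80×10⁵ V) = 0.866 J.

0.866 J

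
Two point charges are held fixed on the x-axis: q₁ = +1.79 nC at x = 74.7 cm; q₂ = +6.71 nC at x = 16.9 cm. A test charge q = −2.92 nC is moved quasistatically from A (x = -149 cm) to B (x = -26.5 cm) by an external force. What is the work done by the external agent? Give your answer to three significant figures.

For quasistatic motion the external work equals the change in potential energy: W_ext = qΔV = q(V_B − V_A).
At A: distances to the source charges are 2.24 m, 1.66 m; V_A = Σ kqᵢ/rᵢ = 43.6 V.
At B: distances to the source charges are 1.01 m, 0.434 m; V_B = Σ kqᵢ/rᵢ = 155 V.
ΔV = V_B − V_A = 111 V.
W_ext = qΔV = (-2.92×10⁻⁹ C)(111 V) = -3.25×10⁻⁷ J.

-3.25×10⁻⁷ J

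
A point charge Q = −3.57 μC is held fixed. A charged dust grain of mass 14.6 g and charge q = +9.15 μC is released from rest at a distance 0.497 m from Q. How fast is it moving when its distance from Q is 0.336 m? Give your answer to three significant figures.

Only the electrostatic force acts, so mechanical energy is conserved: ½mv² = U₁ − U₂ = kQq(1/r₁ − 1/r₂).
U₁ − U₂ = (8.99×10⁹ N·m²/C²)(-3.57×10⁻⁶ C)(9.15×10⁻⁶ C)(1/0.497 − 1/0.336) = 0.283 J.
v = √(2·0.283/0.0146) = 6.23 m/s.

6.23 m/s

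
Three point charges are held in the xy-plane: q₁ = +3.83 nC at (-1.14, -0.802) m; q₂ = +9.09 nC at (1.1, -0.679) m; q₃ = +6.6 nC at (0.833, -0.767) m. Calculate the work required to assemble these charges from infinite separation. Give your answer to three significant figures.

2.17×10⁻⁶ J

The assembly work is the sum of pairwise potential energies, U = Σ_{i<j} kqᵢqⱼ/rᵢⱼ.
Pair separations: r₁₂ = 2.24 m, r₁₃ = 1.97 m, r₂₃ = 0.281 m.
U = (1.40×10⁻⁷) + (1.15×10⁻⁷) + (1.92×10⁻⁶) = 2.17×10⁻⁶ J.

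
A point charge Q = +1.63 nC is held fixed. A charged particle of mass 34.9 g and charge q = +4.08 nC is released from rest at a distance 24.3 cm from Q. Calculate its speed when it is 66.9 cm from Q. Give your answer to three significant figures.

3.00×10⁻³ m/s

Only the electrostatic force acts, so mechanical energy is conserved: ½mv² = U₁ − U₂ = kQq(1/r₁ − 1/r₂).
U₁ − U₂ = (8.99×10⁹ N·m²/C²)(1.63×10⁻⁹ C)(4.08×10⁻⁹ C)(1/0.243 − 1/0.669) = 1.57×10⁻⁷ J.
v = √(2·1.57×10⁻⁷/0.0349) = 3.00×10⁻³ m/s.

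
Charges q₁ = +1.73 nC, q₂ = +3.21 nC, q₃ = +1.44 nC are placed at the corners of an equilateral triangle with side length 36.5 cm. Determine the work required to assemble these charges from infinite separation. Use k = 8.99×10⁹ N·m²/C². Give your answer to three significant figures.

3.12×10⁻⁷ J

The work to assemble the configuration equals its total potential energy, U = Σ kqᵢqⱼ/rᵢⱼ over all pairs.
All three pair separations equal the side length, 0.365 m.
U = (1.37×10⁻⁷) + (6.14×10⁻⁸) + (1.14×10⁻⁷) = 3.12×10⁻⁷ J.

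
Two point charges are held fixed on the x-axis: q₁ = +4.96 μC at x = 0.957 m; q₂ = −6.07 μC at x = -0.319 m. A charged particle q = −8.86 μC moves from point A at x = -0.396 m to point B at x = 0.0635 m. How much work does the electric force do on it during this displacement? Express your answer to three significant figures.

5.17 J

The work done by the electric force is W_field = −ΔU = −q(V_B − V_A) = q(V_A − V_B).
At A: distances to the source charges are 1.35 m, 0.0770 m; V_A = Σ kqᵢ/rᵢ = -6.76×10⁵ V.
At B: distances to the source charges are 0.893 m, 0.383 m; V_B = Σ kqᵢ/rᵢ = -9.28×10⁴ V.
ΔV = V_B − V_A = 5.83×10⁵ V.
W_field = −qΔV = −(-8.86×10⁻⁶ C)(5.83×10⁵ V) = 5.17 J.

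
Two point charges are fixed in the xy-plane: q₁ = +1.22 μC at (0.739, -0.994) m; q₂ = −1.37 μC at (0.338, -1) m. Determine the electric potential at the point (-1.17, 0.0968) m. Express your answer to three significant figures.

Electric potential is a scalar, so the contributions from each charge add algebraically: V = Σ kqᵢ/rᵢ.
Distances from the field point to each charge: r₁ = 2.20 m, r₂ = 1.86 m.
V = k[(1.22×10⁻⁶)/(2.20) + (-1.37×10⁻⁶)/(1.86)] = -1620 V.

-1620 V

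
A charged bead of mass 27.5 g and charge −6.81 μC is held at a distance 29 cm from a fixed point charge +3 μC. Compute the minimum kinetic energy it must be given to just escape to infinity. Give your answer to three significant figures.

To just escape, total mechanical energy must reach zero at infinity: ½mv²_min + U = 0, so ½mv²_min = −U = |kQq|/r.
|U| = |kQq|/r = (8.99×10⁹ N·m²/C²)(3.00×10⁻⁶)(6.81×10⁻⁶)/(0.290) = 0.633 J.

0.633 J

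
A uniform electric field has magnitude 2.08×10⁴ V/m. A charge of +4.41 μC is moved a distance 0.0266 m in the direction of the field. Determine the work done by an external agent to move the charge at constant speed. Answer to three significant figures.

The potential change for a displacement 0.0266 m in the direction of the field is ΔV = −Ed = -553 V.
W_ext = qΔV = -2.44×10⁻³ J.

-2.44×10⁻³ J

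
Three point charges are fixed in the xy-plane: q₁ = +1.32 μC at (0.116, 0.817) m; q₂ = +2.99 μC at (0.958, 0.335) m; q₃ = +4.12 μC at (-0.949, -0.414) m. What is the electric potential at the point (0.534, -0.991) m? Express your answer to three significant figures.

The total potential is the scalar sum of each charge's contribution, V = Σ kqᵢ/rᵢ.
Distances from the field point to each charge: r₁ = 1.86 m, r₂ = 1.39 m, r₃ = 1.59 m.
V = k[(1.32×10⁻⁶)/(1.86) + (2.99×10⁻⁶)/(1.39) + (4.12×10⁻⁶)/(1.59)] = 4.90×10⁴ V.

4.90×10⁴ V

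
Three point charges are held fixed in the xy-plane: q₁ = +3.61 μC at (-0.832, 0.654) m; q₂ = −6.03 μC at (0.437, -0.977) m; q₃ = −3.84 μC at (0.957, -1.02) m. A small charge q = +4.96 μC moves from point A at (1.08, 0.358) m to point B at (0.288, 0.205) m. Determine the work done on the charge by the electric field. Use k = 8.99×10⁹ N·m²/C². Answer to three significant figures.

-7.06×10⁻³ J

The work done by the electric force is W_field = −ΔU = −q(V_B − V_A) = q(V_A − V_B).
At A: distances to the source charges are 1.93 m, 1.48 m, 1.38 m; V_A = Σ kqᵢ/rᵢ = -4.48×10⁴ V.
At B: distances to the source charges are 1.21 m, 1.19 m, 1.40 m; V_B = Σ kqᵢ/rᵢ = -4.33×10⁴ V.
ΔV = V_B − V_A = 1420 V.
W_field = −qΔV = −(4.96×10⁻⁶ C)(1420 V) = -7.06×10⁻³ J.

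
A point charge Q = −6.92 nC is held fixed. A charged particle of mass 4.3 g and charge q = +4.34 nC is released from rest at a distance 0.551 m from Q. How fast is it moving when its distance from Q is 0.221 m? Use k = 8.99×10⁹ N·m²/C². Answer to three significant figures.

Only the electrostatic force acts, so mechanical energy is conserved: ½mv² = U₁ − U₂ = kQq(1/r₁ − 1/r₂).
U₁ − U₂ = (8.99×10⁹ N·m²/C²)(-6.92×10⁻⁹ C)(4.34×10⁻⁹ C)(1/0.551 − 1/0.221) = 7.32×10⁻⁷ J.
v = √(2·7.32×10⁻⁷/4.30×10⁻³) = 0.0184 m/s.

0.0184 m/s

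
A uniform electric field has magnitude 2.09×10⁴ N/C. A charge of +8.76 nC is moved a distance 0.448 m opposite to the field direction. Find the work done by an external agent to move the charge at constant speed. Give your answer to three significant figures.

The potential change for a displacement 0.448 m opposite to the field direction is ΔV = +Ed = 9360 V.
W_ext = qΔV = 8.20×10⁻⁵ J.

8.20×10⁻⁵ J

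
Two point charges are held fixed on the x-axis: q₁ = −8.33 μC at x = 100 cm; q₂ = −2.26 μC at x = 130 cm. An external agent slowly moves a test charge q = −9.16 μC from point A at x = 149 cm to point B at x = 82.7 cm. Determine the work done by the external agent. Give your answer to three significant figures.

For quasistatic motion the external work equals the change in potential energy: W_ext = qΔV = q(V_B − V_A).
At A: distances to the source charges are 0.490 m, 0.190 m; V_A = Σ kqᵢ/rᵢ = -2.60×10⁵ V.
At B: distances to the source charges are 0.173 m, 0.473 m; V_B = Σ kqᵢ/rᵢ = -4.76×10⁵ V.
ΔV = V_B − V_A = -2.16×10⁵ V.
W_ext = qΔV = (-9.16×10⁻⁶ C)(-2.16×10⁵ V) = 1.98 J.

1.98 J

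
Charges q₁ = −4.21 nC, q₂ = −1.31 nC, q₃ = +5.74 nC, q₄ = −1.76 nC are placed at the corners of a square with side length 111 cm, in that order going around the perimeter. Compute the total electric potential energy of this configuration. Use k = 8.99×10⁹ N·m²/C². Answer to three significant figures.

The assembly work is the sum of pairwise potential energies, U = Σ_{i<j} kqᵢqⱼ/rᵢⱼ.
The four side pairs have separation 1.11 m and the two diagonal pairs 1.57 m.
Summing all 6 pair terms gives U = -1.63×10⁻⁷ J.

-1.63×10⁻⁷ J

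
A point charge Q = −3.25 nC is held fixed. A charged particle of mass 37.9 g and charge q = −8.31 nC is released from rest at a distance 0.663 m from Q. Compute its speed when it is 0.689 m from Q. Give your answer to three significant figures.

8.54×10⁻⁴ m/s

Only the electrostatic force acts, so mechanical energy is conserved: ½mv² = U₁ − U₂ = kQq(1/r₁ − 1/r₂).
U₁ − U₂ = (8.99×10⁹ N·m²/C²)(-3.25×10⁻⁹ C)(-8.31×10⁻⁹ C)(1/0.663 − 1/0.689) = 1.38×10⁻⁸ J.
v = √(2·1.38×10⁻⁸/0.0379) = 8.54×10⁻⁴ m/s.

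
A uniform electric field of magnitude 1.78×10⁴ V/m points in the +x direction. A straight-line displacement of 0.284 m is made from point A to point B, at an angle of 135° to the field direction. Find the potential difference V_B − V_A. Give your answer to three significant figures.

3570 V

Only the component of displacement along E changes the potential: ΔV = −E·d·cosθ.
ΔV = −(1.78×10⁴ V/m)(0.284 m)cos135° = 3570 V.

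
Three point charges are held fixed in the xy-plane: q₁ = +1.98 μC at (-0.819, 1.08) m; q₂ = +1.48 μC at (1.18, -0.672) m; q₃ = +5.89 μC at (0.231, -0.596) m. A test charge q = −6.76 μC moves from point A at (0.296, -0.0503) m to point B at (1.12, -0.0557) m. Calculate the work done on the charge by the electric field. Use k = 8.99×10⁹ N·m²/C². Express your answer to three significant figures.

The work done by the electric force is W_field = −ΔU = −q(V_B − V_A) = q(V_A − V_B).
At A: distances to the source charges are 1.59 m, 1.08 m, 0.550 m; V_A = Σ kqᵢ/rᵢ = 1.20×10⁵ V.
At B: distances to the source charges are 2.25 m, 0.619 m, 1.04 m; V_B = Σ kqᵢ/rᵢ = 8.03×10⁴ V.
ΔV = V_B − V_A = -3.96×10⁴ V.
W_field = −qΔV = −(-6.76×10⁻⁶ C)(-3.96×10⁴ V) = -0.267 J.

-0.267 J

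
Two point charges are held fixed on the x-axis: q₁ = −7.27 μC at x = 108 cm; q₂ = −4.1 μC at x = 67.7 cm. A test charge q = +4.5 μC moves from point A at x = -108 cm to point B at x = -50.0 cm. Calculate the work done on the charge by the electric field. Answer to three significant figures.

0.0965 J

The work done by the electric force is W_field = −ΔU = −q(V_B − V_A) = q(V_A − V_B).
At A: distances to the source charges are 2.16 m, 1.76 m; V_A = Σ kqᵢ/rᵢ = -5.12×10⁴ V.
At B: distances to the source charges are 1.58 m, 1.18 m; V_B = Σ kqᵢ/rᵢ = -7.27×10⁴ V.
ΔV = V_B − V_A = -2.14×10⁴ V.
W_field = −qΔV = −(4.50×10⁻⁶ C)(-2.14×10⁴ V) = 0.0965 J.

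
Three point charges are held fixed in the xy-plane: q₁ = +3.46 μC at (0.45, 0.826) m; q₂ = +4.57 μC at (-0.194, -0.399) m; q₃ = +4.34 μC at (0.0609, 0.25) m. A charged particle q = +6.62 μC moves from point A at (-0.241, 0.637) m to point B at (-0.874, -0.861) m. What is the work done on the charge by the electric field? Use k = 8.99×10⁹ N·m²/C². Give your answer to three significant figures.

The work done by the electric force is W_field = −ΔU = −q(V_B − V_A) = q(V_A − V_B).
At A: distances to the source charges are 0.716 m, 1.04 m, 0.491 m; V_A = Σ kqᵢ/rᵢ = 1.63×10⁵ V.
At B: distances to the source charges are 2.14 m, 0.822 m, 1.45 m; V_B = Σ kqᵢ/rᵢ = 9.14×10⁴ V.
ΔV = V_B − V_A = -7.12×10⁴ V.
W_field = −qΔV = −(6.62×10⁻⁶ C)(-7.12×10⁴ V) = 0.471 J.

0.471 J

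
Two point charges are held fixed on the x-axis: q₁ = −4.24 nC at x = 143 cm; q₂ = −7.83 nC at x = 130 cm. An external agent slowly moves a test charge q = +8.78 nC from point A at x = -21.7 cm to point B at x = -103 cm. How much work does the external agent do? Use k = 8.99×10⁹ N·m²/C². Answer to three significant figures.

For quasistatic motion the external work equals the change in potential energy: W_ext = qΔV = q(V_B − V_A).
At A: distances to the source charges are 1.65 m, 1.52 m; V_A = Σ kqᵢ/rᵢ = -69.5 V.
At B: distances to the source charges are 2.46 m, 2.33 m; V_B = Σ kqᵢ/rᵢ = -45.7 V.
ΔV = V_B − V_A = 23.8 V.
W_ext = qΔV = (8.78×10⁻⁹ C)(23.8 V) = 2.09×10⁻⁷ J.

2.09×10⁻⁷ J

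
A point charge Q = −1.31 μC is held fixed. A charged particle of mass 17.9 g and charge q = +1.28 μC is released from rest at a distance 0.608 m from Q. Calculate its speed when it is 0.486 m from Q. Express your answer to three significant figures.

0.834 m/s

Only the electrostatic force acts, so mechanical energy is conserved: ½mv² = U₁ − U₂ = kQq(1/r₁ − 1/r₂).
U₁ − U₂ = (8.99×10⁹ N·m²/C²)(-1.31×10⁻⁶ C)(1.28×10⁻⁶ C)(1/0.608 − 1/0.486) = 6.22×10⁻³ J.
v = √(2·6.22×10⁻³/0.0179) = 0.834 m/s.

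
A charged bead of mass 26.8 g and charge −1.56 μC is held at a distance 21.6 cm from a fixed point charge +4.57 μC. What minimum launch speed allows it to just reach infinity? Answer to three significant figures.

4.71 m/s

To just escape, total mechanical energy must reach zero at infinity: ½mv²_min + U = 0, so ½mv²_min = −U = |kQq|/r.
|U| = |kQq|/r = (8.99×10⁹ N·m²/C²)(4.57×10⁻⁶)(1.56×10⁻⁶)/(0.216) = 0.297 J.
v_min = √(2|U|/m) = √(2·0.297/0.0268) = 4.71 m/s.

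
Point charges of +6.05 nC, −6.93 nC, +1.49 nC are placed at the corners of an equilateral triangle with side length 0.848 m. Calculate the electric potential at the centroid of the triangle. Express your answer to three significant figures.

The total potential is the scalar sum of each charge's contribution, V = Σ kqᵢ/rᵢ.
The distance from each vertex to the centroid is a/√3 = 0.490 m.
V = k[(6.05×10⁻⁹)/(0.490) + (-6.93×10⁻⁹)/(0.490) + (1.49×10⁻⁹)/(0.490)] = 11.2 V.

11.2 V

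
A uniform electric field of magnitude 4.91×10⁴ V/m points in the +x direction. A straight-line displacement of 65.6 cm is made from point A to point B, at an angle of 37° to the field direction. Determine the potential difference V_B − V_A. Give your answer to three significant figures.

Only the component of displacement along E changes the potential: ΔV = −E·d·cosθ.
ΔV = −(4.91×10⁴ V/m)(0.656 m)cos37° = -2.57×10⁴ V.

-2.57×10⁴ V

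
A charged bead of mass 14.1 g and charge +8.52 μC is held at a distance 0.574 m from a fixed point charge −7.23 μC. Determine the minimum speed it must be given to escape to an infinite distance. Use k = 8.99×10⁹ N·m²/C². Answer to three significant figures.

To just escape, total mechanical energy must reach zero at infinity: ½mv²_min + U = 0, so ½mv²_min = −U = |kQq|/r.
|U| = |kQq|/r = (8.99×10⁹ N·m²/C²)(7.23×10⁻⁶)(8.52×10⁻⁶)/(0.574) = 0.965 J.
v_min = √(2|U|/m) = √(2·0.965/0.0141) = 11.7 m/s.

11.7 m/s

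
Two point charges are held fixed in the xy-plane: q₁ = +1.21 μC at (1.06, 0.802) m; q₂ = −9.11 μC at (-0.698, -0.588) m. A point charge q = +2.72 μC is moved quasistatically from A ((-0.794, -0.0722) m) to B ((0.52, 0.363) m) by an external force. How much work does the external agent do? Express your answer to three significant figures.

For quasistatic motion the external work equals the change in potential energy: W_ext = qΔV = q(V_B − V_A).
At A: distances to the source charges are 2.05 m, 0.525 m; V_A = Σ kqᵢ/rᵢ = -1.51×10⁵ V.
At B: distances to the source charges are 0.696 m, 1.55 m; V_B = Σ kqᵢ/rᵢ = -3.74×10⁴ V.
ΔV = V_B − V_A = 1.13×10⁵ V.
W_ext = qΔV = (2.72×10⁻⁶ C)(1.13×10⁵ V) = 0.309 J.

0.309 J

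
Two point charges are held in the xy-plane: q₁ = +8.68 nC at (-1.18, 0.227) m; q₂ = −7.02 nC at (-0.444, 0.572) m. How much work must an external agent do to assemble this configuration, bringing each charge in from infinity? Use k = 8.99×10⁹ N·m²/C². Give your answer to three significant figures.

The assembly work is the sum of pairwise potential energies, U = Σ_{i<j} kqᵢqⱼ/rᵢⱼ.
Pair separations: r₁₂ = 0.813 m.
U = (-6.74×10⁻⁷) = -6.74×10⁻⁷ J.

-6.74×10⁻⁷ J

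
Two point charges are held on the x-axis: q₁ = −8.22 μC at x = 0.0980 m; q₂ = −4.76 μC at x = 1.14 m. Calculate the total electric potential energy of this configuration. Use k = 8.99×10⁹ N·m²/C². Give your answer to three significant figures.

0.338 J

The work to assemble the configuration equals its total potential energy, U = Σ kqᵢqⱼ/rᵢⱼ over all pairs.
Pair separations: r₁₂ = 1.04 m.
U = (0.338) = 0.338 J.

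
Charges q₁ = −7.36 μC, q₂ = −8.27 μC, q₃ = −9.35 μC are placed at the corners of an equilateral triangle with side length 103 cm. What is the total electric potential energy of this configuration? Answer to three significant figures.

1.81 J

The assembly work is the sum of pairwise potential energies, U = Σ_{i<j} kqᵢqⱼ/rᵢⱼ.
All three pair separations equal the side length, 1.03 m.
U = (0.531) + (0.601) + (0.675) = 1.81 J.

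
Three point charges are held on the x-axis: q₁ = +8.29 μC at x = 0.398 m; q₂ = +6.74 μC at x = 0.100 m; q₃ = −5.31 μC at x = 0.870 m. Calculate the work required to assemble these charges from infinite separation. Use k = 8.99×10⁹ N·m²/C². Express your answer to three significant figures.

0.429 J

The work to assemble the configuration equals its total potential energy, U = Σ kqᵢqⱼ/rᵢⱼ over all pairs.
Pair separations: r₁₂ = 0.298 m, r₁₃ = 0.472 m, r₂₃ = 0.770 m.
U = (1.69) + (-0.838) + (-0.418) = 0.429 J.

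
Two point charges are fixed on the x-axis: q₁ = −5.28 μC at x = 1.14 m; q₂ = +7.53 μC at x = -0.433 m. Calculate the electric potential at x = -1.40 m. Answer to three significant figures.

5.13×10⁴ V

Electric potential is a scalar, so the contributions from each charge add algebraically: V = Σ kqᵢ/rᵢ.
Distances from the field point to each charge: r₁ = 2.54 m, r₂ = 0.967 m.
V = k[(-5.28×10⁻⁶)/(2.54) + (7.53×10⁻⁶)/(0.967)] = 5.13×10⁴ V.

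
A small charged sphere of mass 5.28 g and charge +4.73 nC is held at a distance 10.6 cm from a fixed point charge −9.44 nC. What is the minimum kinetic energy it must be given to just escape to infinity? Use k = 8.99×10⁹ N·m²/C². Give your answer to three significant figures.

To just escape, total mechanical energy must reach zero at infinity: ½mv²_min + U = 0, so ½mv²_min = −U = |kQq|/r.
|U| = |kQq|/r = (8.99×10⁹ N·m²/C²)(9.44×10⁻⁹)(4.73×10⁻⁹)/(0.106) = 3.79×10⁻⁶ J.

3.79×10⁻⁶ J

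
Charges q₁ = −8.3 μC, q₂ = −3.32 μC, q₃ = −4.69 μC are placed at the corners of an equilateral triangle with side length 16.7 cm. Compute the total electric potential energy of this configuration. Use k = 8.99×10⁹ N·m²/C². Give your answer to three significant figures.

4.42 J

The assembly work is the sum of pairwise potential energies, U = Σ_{i<j} kqᵢqⱼ/rᵢⱼ.
All three pair separations equal the side length, 0.167 m.
U = (1.48) + (2.10) + (0.838) = 4.42 J.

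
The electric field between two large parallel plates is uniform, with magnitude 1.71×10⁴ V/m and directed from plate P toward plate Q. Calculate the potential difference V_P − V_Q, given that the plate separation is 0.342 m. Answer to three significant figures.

5850 V

In a uniform field, potential decreases in the direction of E: ΔV = −E·d for a displacement d parallel to E.
Going from Q to P is a displacement of 0.342 m opposite to the field, so V_P − V_Q = +Ed = 5850 V.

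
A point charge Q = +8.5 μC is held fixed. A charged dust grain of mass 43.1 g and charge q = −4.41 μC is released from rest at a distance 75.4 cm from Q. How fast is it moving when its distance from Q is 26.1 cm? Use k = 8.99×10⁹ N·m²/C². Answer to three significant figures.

Only the electrostatic force acts, so mechanical energy is conserved: ½mv² = U₁ − U₂ = kQq(1/r₁ − 1/r₂).
U₁ − U₂ = (8.99×10⁹ N·m²/C²)(8.50×10⁻⁶ C)(-4.41×10⁻⁶ C)(1/0.754 − 1/0.261) = 0.844 J.
v = √(2·0.844/0.0431) = 6.26 m/s.

6.26 m/s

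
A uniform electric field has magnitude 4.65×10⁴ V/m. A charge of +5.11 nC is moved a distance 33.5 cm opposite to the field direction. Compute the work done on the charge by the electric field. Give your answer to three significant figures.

-7.96×10⁻⁵ J

The potential change for a displacement 33.5 cm opposite to the field direction is ΔV = +Ed = 1.56×10⁴ V.
W_field = −qΔV = -7.96×10⁻⁵ J.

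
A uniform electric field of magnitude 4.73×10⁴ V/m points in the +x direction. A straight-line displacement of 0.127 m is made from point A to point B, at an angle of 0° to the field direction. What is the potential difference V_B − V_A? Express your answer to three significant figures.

Only the component of displacement along E changes the potential: ΔV = −E·d·cosθ.
ΔV = −(4.73×10⁴ V/m)(0.127 m)cos0° = -6010 V.

-6010 V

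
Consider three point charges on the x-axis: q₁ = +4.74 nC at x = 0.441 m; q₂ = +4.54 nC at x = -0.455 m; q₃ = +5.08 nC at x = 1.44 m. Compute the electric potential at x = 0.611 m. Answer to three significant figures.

344 V

The total potential is the scalar sum of each charge's contribution, V = Σ kqᵢ/rᵢ.
Distances from the field point to each charge: r₁ = 0.170 m, r₂ = 1.07 m, r₃ = 0.829 m.
V = k[(4.74×10⁻⁹)/(0.170) + (4.54×10⁻⁹)/(1.07) + (5.08×10⁻⁹)/(0.829)] = 344 V.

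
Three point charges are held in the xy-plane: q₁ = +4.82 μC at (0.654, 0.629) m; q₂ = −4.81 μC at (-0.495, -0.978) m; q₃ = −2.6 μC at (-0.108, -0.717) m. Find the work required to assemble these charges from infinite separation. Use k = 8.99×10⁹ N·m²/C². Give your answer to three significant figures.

0.0625 J

The work to assemble the configuration equals its total potential energy, U = Σ kqᵢqⱼ/rᵢⱼ over all pairs.
Pair separations: r₁₂ = 1.98 m, r₁₃ = 1.55 m, r₂₃ = 0.467 m.
U = (-0.106) + (-0.0728) + (0.241) = 0.0625 J.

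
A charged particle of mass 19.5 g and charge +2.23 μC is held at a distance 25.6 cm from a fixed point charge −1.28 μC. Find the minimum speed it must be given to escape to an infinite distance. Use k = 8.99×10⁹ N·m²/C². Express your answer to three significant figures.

3.21 m/s

To just escape, total mechanical energy must reach zero at infinity: ½mv²_min + U = 0, so ½mv²_min = −U = |kQq|/r.
|U| = |kQq|/r = (8.99×10⁹ N·m²/C²)(1.28×10⁻⁶)(2.23×10⁻⁶)/(0.256) = 0.100 J.
v_min = √(2|U|/m) = √(2·0.100/0.0195) = 3.21 m/s.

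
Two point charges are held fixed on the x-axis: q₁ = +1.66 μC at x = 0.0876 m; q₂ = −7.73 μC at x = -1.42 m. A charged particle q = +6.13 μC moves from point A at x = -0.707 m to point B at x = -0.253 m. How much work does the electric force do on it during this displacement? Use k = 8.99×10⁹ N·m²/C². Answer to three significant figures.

The work done by the electric force is W_field = −ΔU = −q(V_B − V_A) = q(V_A − V_B).
At A: distances to the source charges are 0.795 m, 0.713 m; V_A = Σ kqᵢ/rᵢ = -7.87×10⁴ V.
At B: distances to the source charges are 0.341 m, 1.17 m; V_B = Σ kqᵢ/rᵢ = -1.57×10⁴ V.
ΔV = V_B − V_A = 6.30×10⁴ V.
W_field = −qΔV = −(6.13×10⁻⁶ C)(6.30×10⁴ V) = -0.386 J.

-0.386 J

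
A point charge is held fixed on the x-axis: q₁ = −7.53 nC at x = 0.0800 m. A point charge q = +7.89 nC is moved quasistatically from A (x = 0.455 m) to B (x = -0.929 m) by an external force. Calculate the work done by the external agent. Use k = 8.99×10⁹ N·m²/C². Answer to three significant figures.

8.95×10⁻⁷ J

For quasistatic motion the external work equals the change in potential energy: W_ext = qΔV = q(V_B − V_A).
At A: distance to the source charge is 0.375 m; V_A = kq₁/r = -181 V.
At B: distance to the source charge is 1.01 m; V_B = kq₁/r = -67.1 V.
ΔV = V_B − V_A = 113 V.
W_ext = qΔV = (7.89×10⁻⁹ C)(113 V) = 8.95×10⁻⁷ J.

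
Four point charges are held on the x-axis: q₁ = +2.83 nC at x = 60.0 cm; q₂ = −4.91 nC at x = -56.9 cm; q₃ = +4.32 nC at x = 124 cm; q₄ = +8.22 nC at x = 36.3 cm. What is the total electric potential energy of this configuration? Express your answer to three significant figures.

8.17×10⁻⁷ J

The work to assemble the configuration equals its total potential energy, U = Σ kqᵢqⱼ/rᵢⱼ over all pairs.
Pair separations: r₁₂ = 1.17 m, r₁₃ = 0.640 m, r₁₄ = 0.237 m, r₂₃ = 1.81 m, r₂₄ = 0.932 m, r₃₄ = 0.877 m.
Summing all 6 pair terms gives U = 8.17×10⁻⁷ J.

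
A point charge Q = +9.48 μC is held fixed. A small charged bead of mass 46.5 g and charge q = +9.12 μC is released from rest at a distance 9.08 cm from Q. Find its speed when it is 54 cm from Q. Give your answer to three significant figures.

Only the electrostatic force acts, so mechanical energy is conserved: ½mv² = U₁ − U₂ = kQq(1/r₁ − 1/r₂).
U₁ − U₂ = (8.99×10⁹ N·m²/C²)(9.48×10⁻⁶ C)(9.12×10⁻⁶ C)(1/0.0908 − 1/0.540) = 7.12 J.
v = √(2·7.12/0.0465) = 17.5 m/s.

17.5 m/s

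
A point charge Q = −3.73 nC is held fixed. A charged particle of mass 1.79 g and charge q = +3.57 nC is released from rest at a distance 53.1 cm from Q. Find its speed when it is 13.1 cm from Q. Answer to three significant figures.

0.0277 m/s

Only the electrostatic force acts, so mechanical energy is conserved: ½mv² = U₁ − U₂ = kQq(1/r₁ − 1/r₂).
U₁ − U₂ = (8.99×10⁹ N·m²/C²)(-3.73×10⁻⁹ C)(3.57×10⁻⁹ C)(1/0.531 − 1/0.131) = 6.88×10⁻⁷ J.
v = √(2·6.88×10⁻⁷/1.79×10⁻³) = 0.0277 m/s.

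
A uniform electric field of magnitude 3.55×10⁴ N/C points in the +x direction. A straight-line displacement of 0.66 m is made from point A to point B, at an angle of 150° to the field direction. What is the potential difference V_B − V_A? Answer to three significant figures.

Only the component of displacement along E changes the potential: ΔV = −E·d·cosθ.
ΔV = −(3.55×10⁴ V/m)(0.660 m)cos150° = 2.03×10⁴ V.

2.03×10⁴ V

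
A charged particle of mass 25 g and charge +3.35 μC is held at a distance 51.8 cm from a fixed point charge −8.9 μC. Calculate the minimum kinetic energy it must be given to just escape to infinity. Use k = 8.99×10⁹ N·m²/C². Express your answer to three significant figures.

0.517 J

To just escape, total mechanical energy must reach zero at infinity: ½mv²_min + U = 0, so ½mv²_min = −U = |kQq|/r.
|U| = |kQq|/r = (8.99×10⁹ N·m²/C²)(8.90×10⁻⁶)(3.35×10⁻⁶)/(0.518) = 0.517 J.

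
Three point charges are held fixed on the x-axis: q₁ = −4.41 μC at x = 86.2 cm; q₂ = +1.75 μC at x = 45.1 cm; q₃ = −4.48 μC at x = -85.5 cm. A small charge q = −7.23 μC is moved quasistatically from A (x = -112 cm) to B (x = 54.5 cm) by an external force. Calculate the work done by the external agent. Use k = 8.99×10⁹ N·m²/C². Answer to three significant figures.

-1.27 J

For quasistatic motion the external work equals the change in potential energy: W_ext = qΔV = q(V_B − V_A).
At A: distances to the source charges are 1.98 m, 1.57 m, 0.265 m; V_A = Σ kqᵢ/rᵢ = -1.62×10⁵ V.
At B: distances to the source charges are 0.317 m, 0.0940 m, 1.40 m; V_B = Σ kqᵢ/rᵢ = 1.35×10⁴ V.
ΔV = V_B − V_A = 1.76×10⁵ V.
W_ext = qΔV = (-7.23×10⁻⁶ C)(1.76×10⁵ V) = -1.27 J.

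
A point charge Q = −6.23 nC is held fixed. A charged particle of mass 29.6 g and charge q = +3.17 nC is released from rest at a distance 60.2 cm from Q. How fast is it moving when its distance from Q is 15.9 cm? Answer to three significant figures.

Only the electrostatic force acts, so mechanical energy is conserved: ½mv² = U₁ − U₂ = kQq(1/r₁ − 1/r₂).
U₁ − U₂ = (8.99×10⁹ N·m²/C²)(-6.23×10⁻⁹ C)(3.17×10⁻⁹ C)(1/0.602 − 1/0.159) = 8.22×10⁻⁷ J.
v = √(2·8.22×10⁻⁷/0.0296) = 7.45×10⁻³ m/s.

7.45×10⁻³ m/s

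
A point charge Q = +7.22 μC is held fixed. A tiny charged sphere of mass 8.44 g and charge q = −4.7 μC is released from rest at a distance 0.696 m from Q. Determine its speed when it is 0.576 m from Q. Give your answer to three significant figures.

Only the electrostatic force acts, so mechanical energy is conserved: ½mv² = U₁ − U₂ = kQq(1/r₁ − 1/r₂).
U₁ − U₂ = (8.99×10⁹ N·m²/C²)(7.22×10⁻⁶ C)(-4.70×10⁻⁶ C)(1/0.696 − 1/0.576) = 0.0913 J.
v = √(2·0.0913/8.44×10⁻³) = 4.65 m/s.

4.65 m/s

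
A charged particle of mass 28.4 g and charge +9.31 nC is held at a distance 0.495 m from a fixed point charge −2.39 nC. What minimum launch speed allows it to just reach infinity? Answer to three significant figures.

5.33×10⁻³ m/s

To just escape, total mechanical energy must reach zero at infinity: ½mv²_min + U = 0, so ½mv²_min = −U = |kQq|/r.
|U| = |kQq|/r = (8.99×10⁹ N·m²/C²)(2.39×10⁻⁹)(9.31×10⁻⁹)/(0.495) = 4.04×10⁻⁷ J.
v_min = √(2|U|/m) = √(2·4.04×10⁻⁷/0.0284) = 5.33×10⁻³ m/s.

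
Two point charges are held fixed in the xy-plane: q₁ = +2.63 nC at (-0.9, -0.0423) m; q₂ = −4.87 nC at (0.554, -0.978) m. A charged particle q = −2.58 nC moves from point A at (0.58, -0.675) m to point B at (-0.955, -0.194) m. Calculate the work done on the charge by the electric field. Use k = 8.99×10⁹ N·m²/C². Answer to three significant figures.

6.45×10⁻⁷ J

The work done by the electric force is W_field = −ΔU = −q(V_B − V_A) = q(V_A − V_B).
At A: distances to the source charges are 1.61 m, 0.304 m; V_A = Σ kqᵢ/rᵢ = -129 V.
At B: distances to the source charges are 0.161 m, 1.70 m; V_B = Σ kqᵢ/rᵢ = 121 V.
ΔV = V_B − V_A = 250 V.
W_field = −qΔV = −(-2.58×10⁻⁹ C)(250 V) = 6.45×10⁻⁷ J.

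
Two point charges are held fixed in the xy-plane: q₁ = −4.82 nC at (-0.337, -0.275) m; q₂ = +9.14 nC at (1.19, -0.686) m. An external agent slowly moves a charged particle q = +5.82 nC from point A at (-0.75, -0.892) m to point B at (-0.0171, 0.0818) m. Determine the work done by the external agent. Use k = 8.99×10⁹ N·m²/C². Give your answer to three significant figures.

-9.74×10⁻⁸ J

For quasistatic motion the external work equals the change in potential energy: W_ext = qΔV = q(V_B − V_A).
At A: distances to the source charges are 0.742 m, 1.95 m; V_A = Σ kqᵢ/rᵢ = -16.2 V.
At B: distances to the source charges are 0.479 m, 1.43 m; V_B = Σ kqᵢ/rᵢ = -33.0 V.
ΔV = V_B − V_A = -16.7 V.
W_ext = qΔV = (5.82×10⁻⁹ C)(-16.7 V) = -9.74×10⁻⁸ J.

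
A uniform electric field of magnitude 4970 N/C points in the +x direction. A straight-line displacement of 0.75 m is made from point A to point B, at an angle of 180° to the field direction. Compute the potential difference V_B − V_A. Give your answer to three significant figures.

3730 V

Only the component of displacement along E changes the potential: ΔV = −E·d·cosθ.
ΔV = −(4970 V/m)(0.750 m)cos180° = 3730 V.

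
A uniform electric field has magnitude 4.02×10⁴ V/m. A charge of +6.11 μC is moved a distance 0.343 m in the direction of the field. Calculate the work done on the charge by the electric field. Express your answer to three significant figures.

The potential change for a displacement 0.343 m in the direction of the field is ΔV = −Ed = -1.38×10⁴ V.
W_field = −qΔV = 0.0842 J.

0.0842 J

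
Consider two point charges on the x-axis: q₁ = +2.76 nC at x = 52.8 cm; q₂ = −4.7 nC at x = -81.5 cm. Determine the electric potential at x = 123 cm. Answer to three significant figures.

Electric potential is a scalar, so the contributions from each charge add algebraically: V = Σ kqᵢ/rᵢ.
Distances from the field point to each charge: r₁ = 0.702 m, r₂ = 2.04 m.
V = k[(2.76×10⁻⁹)/(0.702) + (-4.70×10⁻⁹)/(2.04)] = 14.7 V.

14.7 V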